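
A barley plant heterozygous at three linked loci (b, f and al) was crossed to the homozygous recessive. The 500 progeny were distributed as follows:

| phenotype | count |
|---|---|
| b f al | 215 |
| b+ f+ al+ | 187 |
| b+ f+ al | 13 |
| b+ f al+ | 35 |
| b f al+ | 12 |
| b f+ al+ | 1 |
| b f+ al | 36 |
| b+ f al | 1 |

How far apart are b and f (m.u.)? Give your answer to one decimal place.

14.6 m.u.

The two most frequent reciprocal classes, b+ f+ al+ and b f al, are the parental types, so the F1 was b+ f+ al+ / b f al.
The two rarest classes, b f+ al+ and b+ f al, are the double crossovers. Comparing them with the parentals, only the b allele has switched, so b is the middle locus and the order is f – b – al.
Crossovers in the f–b interval produce the single-crossover classes b+ f al+ and b f+ al (35 + 36 = 71) plus the double crossovers (2).
RF(f–b) = (71 + 2) / 500 = 73/500 = 0.1460 → 14.6 m.u.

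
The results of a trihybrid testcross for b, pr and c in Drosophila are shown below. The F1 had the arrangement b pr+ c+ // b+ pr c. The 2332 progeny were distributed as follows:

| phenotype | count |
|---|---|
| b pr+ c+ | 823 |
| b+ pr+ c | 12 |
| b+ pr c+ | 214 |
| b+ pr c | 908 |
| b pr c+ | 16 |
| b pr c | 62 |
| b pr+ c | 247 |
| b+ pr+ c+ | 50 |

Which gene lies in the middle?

pr

The two rarest classes, b pr c+ and b+ pr+ c, are the double crossovers. Comparing them with the parentals, only the pr allele has switched, so pr is the middle locus and the order is b – pr – c.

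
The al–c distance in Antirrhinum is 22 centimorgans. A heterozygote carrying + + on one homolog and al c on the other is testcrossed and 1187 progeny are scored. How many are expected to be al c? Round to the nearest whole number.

463

A map distance of 22 centimorgans corresponds to a recombination frequency of 0.220.
The F1 is + + / al c, so al c is a parental gamete class with expected frequency (1 − r)/2 = 0.780/2 = 0.3900.
Expected number = 0.3900 × 1187 = 462.93 ≈ 463.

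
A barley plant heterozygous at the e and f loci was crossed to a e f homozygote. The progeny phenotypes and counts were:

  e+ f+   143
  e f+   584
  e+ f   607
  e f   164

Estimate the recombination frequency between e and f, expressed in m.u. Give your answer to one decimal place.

The two most frequent classes, e+ f (607) and e f+ (584), are the parental types, so the F1 was e+ f / e f+.
The recombinant classes are e+ f+ and e f: 143 + 164 = 307.
Recombination frequency = 307/1498 = 0.2049 ≈ 20.5%, i.e. 20.5 m.u.

20.5 m.u.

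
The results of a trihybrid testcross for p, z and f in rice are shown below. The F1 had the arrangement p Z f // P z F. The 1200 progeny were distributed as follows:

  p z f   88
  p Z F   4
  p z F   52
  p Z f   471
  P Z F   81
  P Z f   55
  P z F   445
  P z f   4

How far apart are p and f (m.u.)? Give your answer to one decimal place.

The two rarest classes, p Z F and P z f, are the double crossovers. Comparing them with the parentals, only the f allele has switched, so f is the middle locus and the order is z – f – p.
Crossovers in the f–p interval produce the single-crossover classes P Z f and p z F (55 + 52 = 107) plus the double crossovers (8).
RF(f–p) = (107 + 8) / 1200 = 115/1200 = 0.0958 → 9.6 m.u.

9.6 m.u.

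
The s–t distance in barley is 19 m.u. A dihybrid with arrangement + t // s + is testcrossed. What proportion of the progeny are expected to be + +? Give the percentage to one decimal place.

9.5%

A map distance of 19 m.u. corresponds to a recombination frequency of 0.190.
The F1 is + t / s +, so + + is a recombinant gamete class with expected frequency r/2 = 0.190/2 = 0.0950.
That is 0.0950 = 9.5% of the progeny.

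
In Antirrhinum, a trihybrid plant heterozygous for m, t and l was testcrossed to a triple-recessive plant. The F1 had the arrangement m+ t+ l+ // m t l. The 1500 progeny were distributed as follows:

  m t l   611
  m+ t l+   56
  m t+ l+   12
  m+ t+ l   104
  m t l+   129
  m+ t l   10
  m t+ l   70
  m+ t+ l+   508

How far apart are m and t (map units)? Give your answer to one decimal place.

The two rarest classes, m t+ l+ and m+ t l, are the double crossovers. Comparing them with the parentals, only the m allele has switched, so m is the middle locus and the order is t – m – l.
Crossovers in the t–m interval produce the single-crossover classes m+ t l+ and m t+ l (56 + 70 = 126) plus the double crossovers (22).
RF(t–m) = (126 + 22) / 1500 = 148/1500 = 0.0987 → 9.9 map units.

9.9 map units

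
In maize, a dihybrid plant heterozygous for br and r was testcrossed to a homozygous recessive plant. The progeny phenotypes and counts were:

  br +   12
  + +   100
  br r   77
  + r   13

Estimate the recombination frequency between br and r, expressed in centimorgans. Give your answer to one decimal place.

The two most frequent classes, + + (100) and br r (77), are the parental types, so the F1 was + + / br r.
The recombinant classes are + r and br +: 13 + 12 = 25.
Recombination frequency = 25/202 = 0.1238 ≈ 12.4%, i.e. 12.4 centimorgans.

12.4 centimorgans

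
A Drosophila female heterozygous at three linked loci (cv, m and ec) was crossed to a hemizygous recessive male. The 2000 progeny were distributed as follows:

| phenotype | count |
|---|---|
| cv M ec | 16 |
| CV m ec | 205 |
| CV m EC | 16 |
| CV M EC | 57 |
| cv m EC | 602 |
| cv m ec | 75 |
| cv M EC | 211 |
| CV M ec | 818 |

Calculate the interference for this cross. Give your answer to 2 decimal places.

0.13

The two most frequent reciprocal classes, cv m EC and CV M ec, are the parental types, so the F1 was cv m EC / CV M ec.
The two rarest classes, CV m EC and cv M ec, are the double crossovers. Comparing them with the parentals, only the cv allele has switched, so cv is the middle locus and the order is ec – cv – m.
ec–cv: (132 + 32)/2000 = 0.0820; cv–m: (416 + 32)/2000 = 0.2240.
Expected DCO frequency = 0.0820 × 0.2240 ≈ 0.01837; observed = 32/2000 ≈ 0.01600.
Coefficient of coincidence = 0.01600/0.01837 ≈ 0.87; interference = 1 − 0.87 = 0.13.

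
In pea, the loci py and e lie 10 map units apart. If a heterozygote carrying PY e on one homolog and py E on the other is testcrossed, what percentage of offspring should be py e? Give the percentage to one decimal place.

5.0%

A map distance of 10 map units corresponds to a recombination frequency of 0.100.
The F1 is PY e / py E, so py e is a recombinant gamete class with expected frequency r/2 = 0.100/2 = 0.0500.
That is 0.0500 = 5.0% of the progeny.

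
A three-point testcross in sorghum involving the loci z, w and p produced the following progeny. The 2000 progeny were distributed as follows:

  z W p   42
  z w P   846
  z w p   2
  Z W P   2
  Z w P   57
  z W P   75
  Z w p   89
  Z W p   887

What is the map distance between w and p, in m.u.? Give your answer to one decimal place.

8.4 m.u.

The two most frequent reciprocal classes, z w P and Z W p, are the parental types, so the F1 was z w P / Z W p.
The two rarest classes, z w p and Z W P, are the double crossovers. Comparing them with the parentals, only the p allele has switched, so p is the middle locus and the order is w – p – z.
Crossovers in the w–p interval produce the single-crossover classes z W P and Z w p (75 + 89 = 164) plus the double crossovers (4).
RF(w–p) = (164 + 4) / 2000 = 168/2000 = 0.0840 → 8.4 m.u.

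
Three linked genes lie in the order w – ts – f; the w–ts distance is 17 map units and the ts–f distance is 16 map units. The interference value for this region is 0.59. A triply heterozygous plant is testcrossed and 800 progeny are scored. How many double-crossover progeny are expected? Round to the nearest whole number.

9

Map distances give recombination frequencies of 0.170 and 0.160 for the two intervals.
With interference 0.59 (so coincidence = 0.41), expected double-crossover frequency = 0.170 × 0.160 × 0.41 = 0.01115.
Expected number = 0.01115 × 800 = 8.92 ≈ 9.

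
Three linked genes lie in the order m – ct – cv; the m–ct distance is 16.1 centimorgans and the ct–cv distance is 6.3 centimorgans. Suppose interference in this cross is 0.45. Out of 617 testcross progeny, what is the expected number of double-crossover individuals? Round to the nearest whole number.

Map distances give recombination frequencies of 0.161 and 0.063 for the two intervals.
With interference 0.45 (so coincidence = 0.55), expected double-crossover frequency = 0.161 × 0.063 × 0.55 = 0.00558.
Expected number = 0.00558 × 617 = 3.44 ≈ 3.

3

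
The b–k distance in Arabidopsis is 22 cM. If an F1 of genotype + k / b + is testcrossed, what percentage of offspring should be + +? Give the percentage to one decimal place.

11.0%

A map distance of 22 cM corresponds to a recombination frequency of 0.220.
The F1 is + k / b +, so + + is a recombinant gamete class with expected frequency r/2 = 0.220/2 = 0.1100.
That is 0.1100 = 11.0% of the progeny.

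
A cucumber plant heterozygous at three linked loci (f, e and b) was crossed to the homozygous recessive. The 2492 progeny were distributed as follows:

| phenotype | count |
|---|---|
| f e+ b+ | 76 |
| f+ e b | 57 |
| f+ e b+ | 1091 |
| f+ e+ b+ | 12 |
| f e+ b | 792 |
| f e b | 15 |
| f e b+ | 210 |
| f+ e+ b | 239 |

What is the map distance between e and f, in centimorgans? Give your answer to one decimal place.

19.1 centimorgans

The two most frequent reciprocal classes, f+ e b+ and f e+ b, are the parental types, so the F1 was f+ e b+ / f e+ b.
The two rarest classes, f+ e+ b+ and f e b, are the double crossovers. Comparing them with the parentals, only the e allele has switched, so e is the middle locus and the order is b – e – f.
Crossovers in the e–f interval produce the single-crossover classes f e b+ and f+ e+ b (210 + 239 = 449) plus the double crossovers (27).
RF(e–f) = (449 + 27) / 2492 = 476/2492 = 0.1910 → 19.1 centimorgans.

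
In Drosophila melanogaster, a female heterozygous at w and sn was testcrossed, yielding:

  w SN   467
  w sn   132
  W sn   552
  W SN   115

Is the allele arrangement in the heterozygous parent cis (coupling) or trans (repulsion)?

The two most frequent classes are W sn (552) and w SN (467); these are the parental (non-recombinant) types.
So the F1 carried W sn on one chromosome and w SN on the other — the recessive alleles are on opposite chromosomes (trans / repulsion).

trans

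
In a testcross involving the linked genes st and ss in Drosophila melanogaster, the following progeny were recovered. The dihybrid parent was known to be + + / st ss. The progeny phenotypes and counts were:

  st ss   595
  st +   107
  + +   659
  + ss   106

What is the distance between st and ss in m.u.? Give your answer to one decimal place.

The recombinant classes are + ss and st +: 106 + 107 = 213.
Recombination frequency = 213/1467 = 0.1452 ≈ 14.5%, i.e. 14.5 m.u.

14.5 m.u.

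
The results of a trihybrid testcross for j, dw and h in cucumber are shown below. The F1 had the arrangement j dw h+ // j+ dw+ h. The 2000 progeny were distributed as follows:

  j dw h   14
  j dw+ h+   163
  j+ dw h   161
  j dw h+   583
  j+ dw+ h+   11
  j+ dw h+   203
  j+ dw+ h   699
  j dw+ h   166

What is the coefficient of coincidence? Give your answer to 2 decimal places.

0.36

The two rarest classes, j dw h and j+ dw+ h+, are the double crossovers. Comparing them with the parentals, only the h allele has switched, so h is the middle locus and the order is dw – h – j.
dw–h: (324 + 25)/2000 = 0.1745; h–j: (369 + 25)/2000 = 0.1970.
Expected DCO frequency = 0.1745 × 0.1970 ≈ 0.03438; observed = 25/2000 ≈ 0.01250.
Coefficient of coincidence = 0.01250/0.03438 ≈ 0.36.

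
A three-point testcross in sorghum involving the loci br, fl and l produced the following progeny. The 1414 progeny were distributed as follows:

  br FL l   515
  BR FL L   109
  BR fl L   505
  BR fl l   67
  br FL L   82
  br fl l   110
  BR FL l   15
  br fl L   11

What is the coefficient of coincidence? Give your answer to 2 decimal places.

The two most frequent reciprocal classes, br FL l and BR fl L, are the parental types, so the F1 was br FL l / BR fl L.
The two rarest classes, BR FL l and br fl L, are the double crossovers. Comparing them with the parentals, only the br allele has switched, so br is the middle locus and the order is l – br – fl.
l–br: (149 + 26)/1414 = 0.1238; br–fl: (219 + 26)/1414 = 0.1733.
Expected DCO frequency = 0.1238 × 0.1733 ≈ 0.02145; observed = 26/1414 ≈ 0.01839.
Coefficient of coincidence = 0.01839/0.02145 ≈ 0.86.

0.86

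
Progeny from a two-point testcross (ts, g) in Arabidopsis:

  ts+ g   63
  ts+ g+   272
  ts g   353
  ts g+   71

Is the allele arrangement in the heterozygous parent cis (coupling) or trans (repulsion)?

cis

The two most frequent classes are ts+ g+ (272) and ts g (353); these are the parental (non-recombinant) types.
So the F1 carried ts+ g+ on one chromosome and ts g on the other — the recessive alleles are on the same chromosome (cis / coupling).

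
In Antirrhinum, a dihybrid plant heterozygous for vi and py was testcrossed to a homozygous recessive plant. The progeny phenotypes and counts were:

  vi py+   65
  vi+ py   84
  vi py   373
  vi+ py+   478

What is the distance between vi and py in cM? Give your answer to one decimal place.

14.9 cM

The two most frequent classes, vi+ py+ (478) and vi py (373), are the parental types, so the F1 was vi+ py+ / vi py.
The recombinant classes are vi+ py and vi py+: 84 + 65 = 149.
Recombination frequency = 149/1000 = 0.1490 ≈ 14.9%, i.e. 14.9 cM.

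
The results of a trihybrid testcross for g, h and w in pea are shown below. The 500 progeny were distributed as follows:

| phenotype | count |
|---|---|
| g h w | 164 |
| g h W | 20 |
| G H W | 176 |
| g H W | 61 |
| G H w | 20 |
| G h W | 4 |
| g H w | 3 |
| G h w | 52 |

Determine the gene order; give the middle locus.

h

The two most frequent reciprocal classes, G H W and g h w, are the parental types, so the F1 was G H W / g h w.
The two rarest classes, G h W and g H w, are the double crossovers. Comparing them with the parentals, only the h allele has switched, so h is the middle locus and the order is g – h – w.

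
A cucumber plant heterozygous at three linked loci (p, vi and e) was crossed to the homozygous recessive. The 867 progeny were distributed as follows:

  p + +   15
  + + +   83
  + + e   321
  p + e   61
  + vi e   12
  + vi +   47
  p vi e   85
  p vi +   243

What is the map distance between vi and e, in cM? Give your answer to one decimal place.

The two most frequent reciprocal classes, + + e and p vi +, are the parental types, so the F1 was + + e / p vi +.
The two rarest classes, + vi e and p + +, are the double crossovers. Comparing them with the parentals, only the vi allele has switched, so vi is the middle locus and the order is e – vi – p.
Crossovers in the e–vi interval produce the single-crossover classes + + + and p vi e (83 + 85 = 168) plus the double crossovers (27).
RF(e–vi) = (168 + 27) / 867 = 195/867 = 0.2249 → 22.5 cM.

22.5 cM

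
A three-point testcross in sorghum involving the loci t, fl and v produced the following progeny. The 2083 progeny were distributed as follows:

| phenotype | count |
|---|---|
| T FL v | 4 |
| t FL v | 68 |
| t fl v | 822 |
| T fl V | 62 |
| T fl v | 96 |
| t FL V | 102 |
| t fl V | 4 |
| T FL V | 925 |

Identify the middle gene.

The two most frequent reciprocal classes, t fl v and T FL V, are the parental types, so the F1 was t fl v / T FL V.
The two rarest classes, t fl V and T FL v, are the double crossovers. Comparing them with the parentals, only the v allele has switched, so v is the middle locus and the order is fl – v – t.

v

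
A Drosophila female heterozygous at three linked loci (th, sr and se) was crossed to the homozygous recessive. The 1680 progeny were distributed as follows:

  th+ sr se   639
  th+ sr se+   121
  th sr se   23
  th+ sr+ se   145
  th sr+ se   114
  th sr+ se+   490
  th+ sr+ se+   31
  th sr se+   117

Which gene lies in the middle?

th

The two most frequent reciprocal classes, th+ sr se and th sr+ se+, are the parental types, so the F1 was th+ sr se / th sr+ se+.
The two rarest classes, th sr se and th+ sr+ se+, are the double crossovers. Comparing them with the parentals, only the th allele has switched, so th is the middle locus and the order is se – th – sr.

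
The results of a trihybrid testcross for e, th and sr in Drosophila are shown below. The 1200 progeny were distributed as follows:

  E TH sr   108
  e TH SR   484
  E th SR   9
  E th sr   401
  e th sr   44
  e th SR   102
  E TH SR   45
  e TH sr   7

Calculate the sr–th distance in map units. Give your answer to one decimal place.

18.8 map units

The two most frequent reciprocal classes, E th sr and e TH SR, are the parental types, so the F1 was E th sr / e TH SR.
The two rarest classes, E th SR and e TH sr, are the double crossovers. Comparing them with the parentals, only the sr allele has switched, so sr is the middle locus and the order is th – sr – e.
Crossovers in the th–sr interval produce the single-crossover classes E TH sr and e th SR (108 + 102 = 210) plus the double crossovers (16).
RF(th–sr) = (210 + 16) / 1200 = 226/1200 = 0.1883 → 18.8 map units.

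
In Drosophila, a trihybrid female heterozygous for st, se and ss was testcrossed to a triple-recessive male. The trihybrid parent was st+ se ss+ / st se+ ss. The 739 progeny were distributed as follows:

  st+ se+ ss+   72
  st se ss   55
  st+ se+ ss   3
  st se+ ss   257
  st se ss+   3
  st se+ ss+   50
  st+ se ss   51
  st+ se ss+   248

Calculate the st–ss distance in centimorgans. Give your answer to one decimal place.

The two rarest classes, st se ss+ and st+ se+ ss, are the double crossovers. Comparing them with the parentals, only the st allele has switched, so st is the middle locus and the order is se – st – ss.
Crossovers in the st–ss interval produce the single-crossover classes st+ se ss and st se+ ss+ (51 + 50 = 101) plus the double crossovers (6).
RF(st–ss) = (101 + 6) / 739 = 107/739 = 0.1448 → 14.5 centimorgans.

14.5 centimorgans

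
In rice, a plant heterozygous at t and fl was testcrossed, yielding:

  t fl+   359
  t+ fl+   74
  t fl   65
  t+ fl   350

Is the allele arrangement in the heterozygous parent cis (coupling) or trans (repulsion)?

The two most frequent classes are t+ fl (350) and t fl+ (359); these are the parental (non-recombinant) types.
So the F1 carried t+ fl on one chromosome and t fl+ on the other — the recessive alleles are on opposite chromosomes (trans / repulsion).

trans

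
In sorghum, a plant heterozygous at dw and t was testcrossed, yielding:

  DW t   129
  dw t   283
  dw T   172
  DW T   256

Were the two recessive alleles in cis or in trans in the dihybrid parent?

The two most frequent classes are DW T (256) and dw t (283); these are the parental (non-recombinant) types.
So the F1 carried DW T on one chromosome and dw t on the other — the recessive alleles are on the same chromosome (cis / coupling).

cis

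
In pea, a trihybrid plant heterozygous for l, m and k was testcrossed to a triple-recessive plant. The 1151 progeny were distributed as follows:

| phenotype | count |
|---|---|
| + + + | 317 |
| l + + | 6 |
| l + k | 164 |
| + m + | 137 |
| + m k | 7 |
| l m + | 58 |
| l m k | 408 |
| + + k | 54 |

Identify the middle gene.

The two most frequent reciprocal classes, + + + and l m k, are the parental types, so the F1 was + + + / l m k.
The two rarest classes, l + + and + m k, are the double crossovers. Comparing them with the parentals, only the l allele has switched, so l is the middle locus and the order is k – l – m.

l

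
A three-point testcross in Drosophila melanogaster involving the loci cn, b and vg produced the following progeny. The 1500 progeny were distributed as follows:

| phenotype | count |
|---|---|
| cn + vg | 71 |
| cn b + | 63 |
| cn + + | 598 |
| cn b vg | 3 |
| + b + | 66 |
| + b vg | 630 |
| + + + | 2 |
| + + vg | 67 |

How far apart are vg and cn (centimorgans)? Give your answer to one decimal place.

9.5 centimorgans

The two most frequent reciprocal classes, cn + + and + b vg, are the parental types, so the F1 was cn + + / + b vg.
The two rarest classes, + + + and cn b vg, are the double crossovers. Comparing them with the parentals, only the cn allele has switched, so cn is the middle locus and the order is vg – cn – b.
Crossovers in the vg–cn interval produce the single-crossover classes cn + vg and + b + (71 + 66 = 137) plus the double crossovers (5).
RF(vg–cn) = (137 + 5) / 1500 = 142/1500 = 0.0947 → 9.5 centimorgans.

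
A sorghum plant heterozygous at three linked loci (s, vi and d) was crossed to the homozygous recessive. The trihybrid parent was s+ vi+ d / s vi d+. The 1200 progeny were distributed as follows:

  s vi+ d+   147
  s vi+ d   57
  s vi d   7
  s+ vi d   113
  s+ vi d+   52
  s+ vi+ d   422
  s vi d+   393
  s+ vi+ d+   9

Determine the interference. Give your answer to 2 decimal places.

The two rarest classes, s+ vi+ d+ and s vi d, are the double crossovers. Comparing them with the parentals, only the d allele has switched, so d is the middle locus and the order is vi – d – s.
vi–d: (260 + 16)/1200 = 0.2300; d–s: (109 + 16)/1200 = 0.1042.
Expected DCO frequency = 0.2300 × 0.1042 ≈ 0.02397; observed = 16/1200 ≈ 0.01333.
Coefficient of coincidence = 0.01333/0.02397 ≈ 0.56; interference = 1 − 0.56 = 0.44.

0.44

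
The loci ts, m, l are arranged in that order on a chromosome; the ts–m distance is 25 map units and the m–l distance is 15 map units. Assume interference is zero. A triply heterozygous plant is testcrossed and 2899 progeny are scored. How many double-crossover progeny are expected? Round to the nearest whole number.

Map distances give recombination frequencies of 0.250 and 0.150 for the two intervals.
With no interference, expected double-crossover frequency = 0.250 × 0.150 = 0.03750.
Expected number = 0.03750 × 2899 = 108.71 ≈ 109.

109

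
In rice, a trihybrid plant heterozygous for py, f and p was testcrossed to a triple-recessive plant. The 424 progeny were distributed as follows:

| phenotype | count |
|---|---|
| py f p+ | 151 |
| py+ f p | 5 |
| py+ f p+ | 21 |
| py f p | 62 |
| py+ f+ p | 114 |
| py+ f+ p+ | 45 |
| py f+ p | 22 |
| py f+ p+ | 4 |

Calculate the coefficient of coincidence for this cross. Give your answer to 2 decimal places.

0.63

The two most frequent reciprocal classes, py+ f+ p and py f p+, are the parental types, so the F1 was py+ f+ p / py f p+.
The two rarest classes, py+ f p and py f+ p+, are the double crossovers. Comparing them with the parentals, only the f allele has switched, so f is the middle locus and the order is p – f – py.
p–f: (107 + 9)/424 = 0.2736; f–py: (43 + 9)/424 = 0.1226.
Expected DCO frequency = 0.2736 × 0.1226 ≈ 0.03354; observed = 9/424 ≈ 0.02123.
Coefficient of coincidence = 0.02123/0.03354 ≈ 0.63.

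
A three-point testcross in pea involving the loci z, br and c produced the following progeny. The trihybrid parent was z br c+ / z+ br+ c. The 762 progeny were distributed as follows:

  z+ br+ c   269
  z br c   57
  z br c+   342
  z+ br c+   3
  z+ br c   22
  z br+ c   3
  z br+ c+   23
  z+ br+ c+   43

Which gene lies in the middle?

The two rarest classes, z+ br c+ and z br+ c, are the double crossovers. Comparing them with the parentals, only the z allele has switched, so z is the middle locus and the order is br – z – c.

z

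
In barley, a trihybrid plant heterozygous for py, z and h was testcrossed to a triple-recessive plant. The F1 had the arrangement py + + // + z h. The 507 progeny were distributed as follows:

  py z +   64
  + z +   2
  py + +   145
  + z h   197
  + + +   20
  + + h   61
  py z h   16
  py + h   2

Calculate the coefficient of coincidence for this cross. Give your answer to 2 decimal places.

The two rarest classes, py + h and + z +, are the double crossovers. Comparing them with the parentals, only the h allele has switched, so h is the middle locus and the order is z – h – py.
z–h: (125 + 4)/507 = 0.2544; h–py: (36 + 4)/507 = 0.0789.
Expected DCO frequency = 0.2544 × 0.0789 ≈ 0.02007; observed = 4/507 ≈ 0.00789.
Coefficient of coincidence = 0.00789/0.02007 ≈ 0.39.

0.39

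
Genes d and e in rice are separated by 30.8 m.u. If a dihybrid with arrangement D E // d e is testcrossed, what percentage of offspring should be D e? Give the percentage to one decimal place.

15.4%

A map distance of 30.8 m.u. corresponds to a recombination frequency of 0.308.
The F1 is D E / d e, so D e is a recombinant gamete class with expected frequency r/2 = 0.308/2 = 0.1540.
That is 0.1540 = 15.4% of the progeny.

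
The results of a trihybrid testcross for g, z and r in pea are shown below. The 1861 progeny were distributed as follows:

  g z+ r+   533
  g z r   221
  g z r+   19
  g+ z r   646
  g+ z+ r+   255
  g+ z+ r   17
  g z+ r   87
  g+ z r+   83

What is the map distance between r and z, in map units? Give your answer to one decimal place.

11.1 map units

The two most frequent reciprocal classes, g+ z r and g z+ r+, are the parental types, so the F1 was g+ z r / g z+ r+.
The two rarest classes, g+ z+ r and g z r+, are the double crossovers. Comparing them with the parentals, only the z allele has switched, so z is the middle locus and the order is r – z – g.
Crossovers in the r–z interval produce the single-crossover classes g+ z r+ and g z+ r (83 + 87 = 170) plus the double crossovers (36).
RF(r–z) = (170 + 36) / 1861 = 206/1861 = 0.1107 → 11.1 map units.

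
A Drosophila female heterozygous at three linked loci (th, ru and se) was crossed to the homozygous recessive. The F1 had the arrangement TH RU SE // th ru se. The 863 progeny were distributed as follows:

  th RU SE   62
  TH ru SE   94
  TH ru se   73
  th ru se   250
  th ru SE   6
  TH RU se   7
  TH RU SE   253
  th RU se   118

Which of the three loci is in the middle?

The two rarest classes, TH RU se and th ru SE, are the double crossovers. Comparing them with the parentals, only the se allele has switched, so se is the middle locus and the order is ru – se – th.

se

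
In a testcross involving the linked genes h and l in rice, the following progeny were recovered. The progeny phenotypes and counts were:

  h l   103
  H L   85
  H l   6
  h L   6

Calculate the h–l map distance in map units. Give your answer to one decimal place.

The two most frequent classes, H L (85) and h l (103), are the parental types, so the F1 was H L / h l.
The recombinant classes are H l and h L: 6 + 6 = 12.
Recombination frequency = 12/200 = 0.0600 ≈ 6.0%, i.e. 6.0 map units.

6.0 map units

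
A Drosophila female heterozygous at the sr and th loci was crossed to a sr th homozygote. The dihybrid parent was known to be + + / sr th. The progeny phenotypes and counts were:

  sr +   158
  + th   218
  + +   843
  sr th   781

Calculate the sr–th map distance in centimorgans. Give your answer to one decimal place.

The recombinant classes are + th and sr +: 218 + 158 = 376.
Recombination frequency = 376/2000 = 0.1880 ≈ 18.8%, i.e. 18.8 centimorgans.

18.8 centimorgans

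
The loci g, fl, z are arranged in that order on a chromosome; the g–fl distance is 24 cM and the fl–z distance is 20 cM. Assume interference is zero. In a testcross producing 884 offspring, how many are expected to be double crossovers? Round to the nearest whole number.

Map distances give recombination frequencies of 0.240 and 0.200 for the two intervals.
With no interference, expected double-crossover frequency = 0.240 × 0.200 = 0.04800.
Expected number = 0.04800 × 884 = 42.43 ≈ 42.

42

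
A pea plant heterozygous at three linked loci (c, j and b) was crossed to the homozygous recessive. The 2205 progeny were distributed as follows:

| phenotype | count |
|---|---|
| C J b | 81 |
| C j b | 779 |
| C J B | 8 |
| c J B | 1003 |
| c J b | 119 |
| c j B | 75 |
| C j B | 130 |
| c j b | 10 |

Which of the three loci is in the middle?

c

The two most frequent reciprocal classes, C j b and c J B, are the parental types, so the F1 was C j b / c J B.
The two rarest classes, c j b and C J B, are the double crossovers. Comparing them with the parentals, only the c allele has switched, so c is the middle locus and the order is b – c – j.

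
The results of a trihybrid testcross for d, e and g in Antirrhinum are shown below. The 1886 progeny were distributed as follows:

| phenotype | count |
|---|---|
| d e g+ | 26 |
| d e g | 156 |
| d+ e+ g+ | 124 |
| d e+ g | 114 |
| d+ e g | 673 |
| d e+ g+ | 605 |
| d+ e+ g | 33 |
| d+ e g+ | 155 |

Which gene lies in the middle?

e

The two most frequent reciprocal classes, d e+ g+ and d+ e g, are the parental types, so the F1 was d e+ g+ / d+ e g.
The two rarest classes, d e g+ and d+ e+ g, are the double crossovers. Comparing them with the parentals, only the e allele has switched, so e is the middle locus and the order is d – e – g.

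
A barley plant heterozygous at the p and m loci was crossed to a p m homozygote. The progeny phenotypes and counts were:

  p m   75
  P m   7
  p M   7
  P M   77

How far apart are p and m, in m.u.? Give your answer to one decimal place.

The two most frequent classes, P M (77) and p m (75), are the parental types, so the F1 was P M / p m.
The recombinant classes are P m and p M: 7 + 7 = 14.
Recombination frequency = 14/166 = 0.0843 ≈ 8.4%, i.e. 8.4 m.u.

8.4 m.u.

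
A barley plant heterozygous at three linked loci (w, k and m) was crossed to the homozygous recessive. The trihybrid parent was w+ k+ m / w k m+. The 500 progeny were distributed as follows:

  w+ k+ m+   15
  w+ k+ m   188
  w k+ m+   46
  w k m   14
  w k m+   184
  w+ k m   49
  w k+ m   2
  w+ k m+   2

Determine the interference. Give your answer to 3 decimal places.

0.388

The two rarest classes, w k+ m and w+ k m+, are the double crossovers. Comparing them with the parentals, only the w allele has switched, so w is the middle locus and the order is m – w – k.
m–w: (29 + 4)/500 = 0.0660; w–k: (95 + 4)/500 = 0.1980.
Expected DCO frequency = 0.0660 × 0.1980 ≈ 0.01307; observed = 4/500 ≈ 0.00800.
Coefficient of coincidence = 0.00800/0.01307 ≈ 0.612; interference = 1 − 0.612 = 0.388.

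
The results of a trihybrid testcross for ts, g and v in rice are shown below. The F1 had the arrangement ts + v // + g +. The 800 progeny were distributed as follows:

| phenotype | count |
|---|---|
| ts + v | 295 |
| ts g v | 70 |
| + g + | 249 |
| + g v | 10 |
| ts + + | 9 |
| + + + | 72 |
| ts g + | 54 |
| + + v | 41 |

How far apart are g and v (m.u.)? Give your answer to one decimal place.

The two rarest classes, ts + + and + g v, are the double crossovers. Comparing them with the parentals, only the v allele has switched, so v is the middle locus and the order is g – v – ts.
Crossovers in the g–v interval produce the single-crossover classes ts g v and + + + (70 + 72 = 142) plus the double crossovers (19).
RF(g–v) = (142 + 19) / 800 = 161/800 = 0.2013 → 20.1 m.u.

20.1 m.u.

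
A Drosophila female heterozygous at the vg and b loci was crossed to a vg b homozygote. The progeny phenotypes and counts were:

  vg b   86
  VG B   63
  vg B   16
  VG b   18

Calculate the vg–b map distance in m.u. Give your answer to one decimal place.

18.6 m.u.

The two most frequent classes, VG B (63) and vg b (86), are the parental types, so the F1 was VG B / vg b.
The recombinant classes are VG b and vg B: 18 + 16 = 34.
Recombination frequency = 34/183 = 0.1858 ≈ 18.6%, i.e. 18.6 m.u.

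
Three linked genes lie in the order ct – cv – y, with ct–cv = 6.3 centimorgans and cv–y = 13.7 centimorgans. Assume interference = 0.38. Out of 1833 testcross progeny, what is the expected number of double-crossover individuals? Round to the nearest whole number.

10

Map distances give recombination frequencies of 0.063 and 0.137 for the two intervals.
With interference 0.38 (so coincidence = 0.62), expected double-crossover frequency = 0.063 × 0.137 × 0.62 = 0.00535.
Expected number = 0.00535 × 1833 = 9.81 ≈ 10.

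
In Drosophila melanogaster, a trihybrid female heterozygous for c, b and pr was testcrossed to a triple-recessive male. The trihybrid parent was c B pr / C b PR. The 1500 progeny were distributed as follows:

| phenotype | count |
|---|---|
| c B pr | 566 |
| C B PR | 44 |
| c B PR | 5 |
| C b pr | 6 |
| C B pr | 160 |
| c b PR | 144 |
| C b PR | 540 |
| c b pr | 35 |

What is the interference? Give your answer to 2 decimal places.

The two rarest classes, c B PR and C b pr, are the double crossovers. Comparing them with the parentals, only the pr allele has switched, so pr is the middle locus and the order is c – pr – b.
c–pr: (304 + 11)/1500 = 0.2100; pr–b: (79 + 11)/1500 = 0.0600.
Expected DCO frequency = 0.2100 × 0.0600 ≈ 0.01260; observed = 11/1500 ≈ 0.00733.
Coefficient of coincidence = 0.00733/0.01260 ≈ 0.58; interference = 1 − 0.58 = 0.42.

0.42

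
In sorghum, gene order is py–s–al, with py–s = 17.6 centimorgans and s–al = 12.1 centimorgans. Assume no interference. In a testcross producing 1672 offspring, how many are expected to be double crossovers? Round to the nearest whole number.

36

Map distances give recombination frequencies of 0.176 and 0.121 for the two intervals.
With no interference, expected double-crossover frequency = 0.176 × 0.121 = 0.02130.
Expected number = 0.02130 × 1672 = 35.61 ≈ 36.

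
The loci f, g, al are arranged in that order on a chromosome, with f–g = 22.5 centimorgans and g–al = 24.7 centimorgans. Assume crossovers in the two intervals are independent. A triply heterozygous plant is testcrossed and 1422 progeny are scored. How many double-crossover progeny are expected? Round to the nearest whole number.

79

Map distances give recombination frequencies of 0.225 and 0.247 for the two intervals.
With no interference, expected double-crossover frequency = 0.225 × 0.247 = 0.05557.
Expected number = 0.05557 × 1422 = 79.03 ≈ 79.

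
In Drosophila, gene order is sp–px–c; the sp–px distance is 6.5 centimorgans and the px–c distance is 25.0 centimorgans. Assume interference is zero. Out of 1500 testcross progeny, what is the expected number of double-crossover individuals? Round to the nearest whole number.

Map distances give recombination frequencies of 0.065 and 0.250 for the two intervals.
With no interference, expected double-crossover frequency = 0.065 × 0.250 = 0.01625.
Expected number = 0.01625 × 1500 = 24.38 ≈ 24.

24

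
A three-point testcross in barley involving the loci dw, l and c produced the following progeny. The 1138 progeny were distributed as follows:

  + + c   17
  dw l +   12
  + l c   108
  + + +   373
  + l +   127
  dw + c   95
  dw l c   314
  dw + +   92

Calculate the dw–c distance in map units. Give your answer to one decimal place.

20.1 map units

The two most frequent reciprocal classes, dw l c and + + +, are the parental types, so the F1 was dw l c / + + +.
The two rarest classes, dw l + and + + c, are the double crossovers. Comparing them with the parentals, only the c allele has switched, so c is the middle locus and the order is dw – c – l.
Crossovers in the dw–c interval produce the single-crossover classes + l c and dw + + (108 + 92 = 200) plus the double crossovers (29).
RF(dw–c) = (200 + 29) / 1138 = 229/1138 = 0.2012 → 20.1 map units.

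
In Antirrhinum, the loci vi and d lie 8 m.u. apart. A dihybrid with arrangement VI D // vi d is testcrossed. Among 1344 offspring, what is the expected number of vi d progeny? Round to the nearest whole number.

A map distance of 8 m.u. corresponds to a recombination frequency of 0.080.
The F1 is VI D / vi d, so vi d is a parental gamete class with expected frequency (1 − r)/2 = 0.920/2 = 0.4600.
Expected number = 0.4600 × 1344 = 618.24 ≈ 618.

618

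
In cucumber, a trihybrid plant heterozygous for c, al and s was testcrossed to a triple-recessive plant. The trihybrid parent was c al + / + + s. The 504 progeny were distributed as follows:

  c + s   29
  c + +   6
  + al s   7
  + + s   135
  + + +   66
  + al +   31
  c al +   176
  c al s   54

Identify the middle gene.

al

The two rarest classes, c + + and + al s, are the double crossovers. Comparing them with the parentals, only the al allele has switched, so al is the middle locus and the order is c – al – s.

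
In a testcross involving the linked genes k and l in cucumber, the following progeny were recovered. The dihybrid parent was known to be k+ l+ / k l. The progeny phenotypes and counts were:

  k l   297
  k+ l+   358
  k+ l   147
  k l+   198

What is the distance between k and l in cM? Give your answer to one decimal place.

The recombinant classes are k+ l and k l+: 147 + 198 = 345.
Recombination frequency = 345/1000 = 0.3450 ≈ 34.5%, i.e. 34.5 cM.

34.5 cM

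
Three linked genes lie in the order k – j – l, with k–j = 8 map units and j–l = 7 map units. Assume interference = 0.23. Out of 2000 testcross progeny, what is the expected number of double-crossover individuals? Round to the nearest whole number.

Map distances give recombination frequencies of 0.080 and 0.070 for the two intervals.
With interference 0.23 (so coincidence = 0.77), expected double-crossover frequency = 0.080 × 0.070 × 0.77 = 0.00431.
Expected number = 0.00431 × 2000 = 8.62 ≈ 9.

9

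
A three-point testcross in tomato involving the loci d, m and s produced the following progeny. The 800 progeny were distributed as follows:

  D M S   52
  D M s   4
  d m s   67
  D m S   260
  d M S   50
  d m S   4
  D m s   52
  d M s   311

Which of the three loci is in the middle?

d

The two most frequent reciprocal classes, d M s and D m S, are the parental types, so the F1 was d M s / D m S.
The two rarest classes, D M s and d m S, are the double crossovers. Comparing them with the parentals, only the d allele has switched, so d is the middle locus and the order is m – d – s.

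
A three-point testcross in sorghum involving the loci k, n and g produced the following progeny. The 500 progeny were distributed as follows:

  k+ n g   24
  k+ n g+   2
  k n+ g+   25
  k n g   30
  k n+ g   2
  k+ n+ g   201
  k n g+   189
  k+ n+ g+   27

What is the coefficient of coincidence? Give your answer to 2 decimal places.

0.62

The two most frequent reciprocal classes, k n g+ and k+ n+ g, are the parental types, so the F1 was k n g+ / k+ n+ g.
The two rarest classes, k+ n g+ and k n+ g, are the double crossovers. Comparing them with the parentals, only the k allele has switched, so k is the middle locus and the order is n – k – g.
n–k: (49 + 4)/500 = 0.1060; k–g: (57 + 4)/500 = 0.1220.
Expected DCO frequency = 0.1060 × 0.1220 ≈ 0.01293; observed = 4/500 ≈ 0.00800.
Coefficient of coincidence = 0.00800/0.01293 ≈ 0.62.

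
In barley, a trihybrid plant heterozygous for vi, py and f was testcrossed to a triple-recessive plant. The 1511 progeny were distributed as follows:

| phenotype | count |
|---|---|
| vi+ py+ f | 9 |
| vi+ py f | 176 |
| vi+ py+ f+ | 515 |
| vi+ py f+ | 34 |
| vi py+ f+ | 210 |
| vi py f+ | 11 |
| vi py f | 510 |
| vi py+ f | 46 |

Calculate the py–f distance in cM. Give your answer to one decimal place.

6.6 cM

The two most frequent reciprocal classes, vi py f and vi+ py+ f+, are the parental types, so the F1 was vi py f / vi+ py+ f+.
The two rarest classes, vi py f+ and vi+ py+ f, are the double crossovers. Comparing them with the parentals, only the f allele has switched, so f is the middle locus and the order is vi – f – py.
Crossovers in the f–py interval produce the single-crossover classes vi py+ f and vi+ py f+ (46 + 34 = 80) plus the double crossovers (20).
RF(f–py) = (80 + 20) / 1511 = 100/1511 = 0.0662 → 6.6 cM.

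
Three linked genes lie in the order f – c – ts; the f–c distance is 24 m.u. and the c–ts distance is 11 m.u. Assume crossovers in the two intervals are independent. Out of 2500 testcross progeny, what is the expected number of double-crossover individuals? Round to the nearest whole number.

66

Map distances give recombination frequencies of 0.240 and 0.110 for the two intervals.
With no interference, expected double-crossover frequency = 0.240 × 0.110 = 0.02640.
Expected number = 0.02640 × 2500 = 66.00 ≈ 66.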